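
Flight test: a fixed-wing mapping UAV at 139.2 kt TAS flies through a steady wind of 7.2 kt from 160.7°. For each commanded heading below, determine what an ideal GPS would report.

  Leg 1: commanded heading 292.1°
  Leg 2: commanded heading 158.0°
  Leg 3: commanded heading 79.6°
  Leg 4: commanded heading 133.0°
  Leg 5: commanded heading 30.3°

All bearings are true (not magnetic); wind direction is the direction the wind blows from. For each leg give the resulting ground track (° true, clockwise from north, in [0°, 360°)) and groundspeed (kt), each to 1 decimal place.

Leg 1: track=294.2°, groundspeed=144.1 kt
Leg 2: track=157.9°, groundspeed=132.0 kt
Leg 3: track=76.7°, groundspeed=138.3 kt
Leg 4: track=131.6°, groundspeed=132.9 kt
Leg 5: track=28.1°, groundspeed=144.0 kt

Leg 1: heading 292.1°; drift +2.1° → track 294.2°, groundspeed 144.1 kt
Leg 2: heading 158.0°; drift -0.1° → track 157.9°, groundspeed 132.0 kt
Leg 3: heading 79.6°; drift -2.9° → track 76.7°, groundspeed 138.3 kt
Leg 4: heading 133.0°; drift -1.4° → track 131.6°, groundspeed 132.9 kt
Leg 5: heading 30.3°; drift -2.2° → track 28.1°, groundspeed 144.0 kt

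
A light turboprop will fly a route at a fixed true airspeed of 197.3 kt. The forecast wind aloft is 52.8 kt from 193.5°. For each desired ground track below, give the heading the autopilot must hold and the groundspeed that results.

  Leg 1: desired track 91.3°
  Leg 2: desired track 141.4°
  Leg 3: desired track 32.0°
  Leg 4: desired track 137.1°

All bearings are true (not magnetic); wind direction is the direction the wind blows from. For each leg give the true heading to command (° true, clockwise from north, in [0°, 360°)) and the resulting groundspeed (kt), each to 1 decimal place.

Leg 1: heading=106.5°, groundspeed=201.6 kt
Leg 2: heading=153.6°, groundspeed=160.4 kt
Leg 3: heading=36.9°, groundspeed=246.7 kt
Leg 4: heading=150.0°, groundspeed=163.1 kt

Leg 1: desired track 91.3°; wind correction +15.2° → command heading 106.5°, groundspeed 201.6 kt
Leg 2: desired track 141.4°; wind correction +12.2° → command heading 153.6°, groundspeed 160.4 kt
Leg 3: desired track 32.0°; wind correction +4.9° → command heading 36.9°, groundspeed 246.7 kt
Leg 4: desired track 137.1°; wind correction +12.9° → command heading 150.0°, groundspeed 163.1 kt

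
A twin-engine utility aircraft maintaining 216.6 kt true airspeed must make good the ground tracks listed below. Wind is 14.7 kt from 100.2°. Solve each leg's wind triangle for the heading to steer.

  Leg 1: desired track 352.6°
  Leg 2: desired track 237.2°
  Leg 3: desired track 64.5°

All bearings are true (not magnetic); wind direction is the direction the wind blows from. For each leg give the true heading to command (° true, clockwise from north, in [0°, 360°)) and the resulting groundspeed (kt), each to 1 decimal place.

Leg 1: desired track 352.6°; wind correction +3.7° → command heading 356.3°, groundspeed 220.6 kt
Leg 2: desired track 237.2°; wind correction -2.7° → command heading 234.5°, groundspeed 227.1 kt
Leg 3: desired track 64.5°; wind correction +2.3° → command heading 66.8°, groundspeed 204.5 kt

Leg 1: heading=356.3°, groundspeed=220.6 kt
Leg 2: heading=234.5°, groundspeed=227.1 kt
Leg 3: heading=66.8°, groundspeed=204.5 kt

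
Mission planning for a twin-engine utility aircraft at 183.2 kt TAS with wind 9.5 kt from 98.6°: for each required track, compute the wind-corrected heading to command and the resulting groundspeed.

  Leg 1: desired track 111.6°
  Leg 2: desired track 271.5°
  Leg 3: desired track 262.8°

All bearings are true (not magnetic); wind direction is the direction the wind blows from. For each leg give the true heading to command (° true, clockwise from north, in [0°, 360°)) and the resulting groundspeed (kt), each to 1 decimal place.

Leg 1: desired track 111.6°; wind correction -0.7° → command heading 110.9°, groundspeed 173.9 kt
Leg 2: desired track 271.5°; wind correction -0.4° → command heading 271.1°, groundspeed 192.6 kt
Leg 3: desired track 262.8°; wind correction -0.8° → command heading 262.0°, groundspeed 192.3 kt

Leg 1: heading=110.9°, groundspeed=173.9 kt
Leg 2: heading=271.1°, groundspeed=192.6 kt
Leg 3: heading=262.0°, groundspeed=192.3 kt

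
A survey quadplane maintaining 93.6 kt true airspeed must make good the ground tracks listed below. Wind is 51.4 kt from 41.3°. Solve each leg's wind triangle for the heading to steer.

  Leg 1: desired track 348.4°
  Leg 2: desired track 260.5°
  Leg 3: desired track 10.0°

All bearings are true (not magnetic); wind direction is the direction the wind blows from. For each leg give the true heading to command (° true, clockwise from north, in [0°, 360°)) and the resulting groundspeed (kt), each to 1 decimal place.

Leg 1: heading=14.4°, groundspeed=53.1 kt
Leg 2: heading=280.8°, groundspeed=127.6 kt
Leg 3: heading=26.6°, groundspeed=45.8 kt

Leg 1: desired track 348.4°; wind correction +26.0° → command heading 14.4°, groundspeed 53.1 kt
Leg 2: desired track 260.5°; wind correction +20.3° → command heading 280.8°, groundspeed 127.6 kt
Leg 3: desired track 10.0°; wind correction +16.6° → command heading 26.6°, groundspeed 45.8 kt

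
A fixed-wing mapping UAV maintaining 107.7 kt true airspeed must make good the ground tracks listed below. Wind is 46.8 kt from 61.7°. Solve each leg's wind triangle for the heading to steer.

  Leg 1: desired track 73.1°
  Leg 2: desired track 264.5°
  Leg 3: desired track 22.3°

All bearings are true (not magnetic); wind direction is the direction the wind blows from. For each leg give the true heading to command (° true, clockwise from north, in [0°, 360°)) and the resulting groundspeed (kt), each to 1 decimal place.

Leg 1: heading=68.2°, groundspeed=61.4 kt
Leg 2: heading=274.2°, groundspeed=149.3 kt
Leg 3: heading=38.3°, groundspeed=67.4 kt

Leg 1: desired track 73.1°; wind correction -4.9° → command heading 68.2°, groundspeed 61.4 kt
Leg 2: desired track 264.5°; wind correction +9.7° → command heading 274.2°, groundspeed 149.3 kt
Leg 3: desired track 22.3°; wind correction +16.0° → command heading 38.3°, groundspeed 67.4 kt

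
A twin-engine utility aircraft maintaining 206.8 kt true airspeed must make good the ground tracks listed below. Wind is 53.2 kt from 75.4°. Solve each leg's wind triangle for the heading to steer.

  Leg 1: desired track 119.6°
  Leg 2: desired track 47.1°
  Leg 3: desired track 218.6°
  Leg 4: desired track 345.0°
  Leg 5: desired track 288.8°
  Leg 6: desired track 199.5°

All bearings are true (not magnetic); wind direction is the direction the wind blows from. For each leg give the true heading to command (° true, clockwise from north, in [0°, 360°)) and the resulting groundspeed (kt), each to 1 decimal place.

Leg 1: desired track 119.6°; wind correction -10.3° → command heading 109.3°, groundspeed 165.3 kt
Leg 2: desired track 47.1°; wind correction +7.0° → command heading 54.1°, groundspeed 158.4 kt
Leg 3: desired track 218.6°; wind correction -8.9° → command heading 209.7°, groundspeed 246.9 kt
Leg 4: desired track 345.0°; wind correction +14.9° → command heading 359.9°, groundspeed 200.2 kt
Leg 5: desired track 288.8°; wind correction +8.1° → command heading 296.9°, groundspeed 249.1 kt
Leg 6: desired track 199.5°; wind correction -12.3° → command heading 187.2°, groundspeed 231.9 kt

Leg 1: heading=109.3°, groundspeed=165.3 kt
Leg 2: heading=54.1°, groundspeed=158.4 kt
Leg 3: heading=209.7°, groundspeed=246.9 kt
Leg 4: heading=359.9°, groundspeed=200.2 kt
Leg 5: heading=296.9°, groundspeed=249.1 kt
Leg 6: heading=187.2°, groundspeed=231.9 kt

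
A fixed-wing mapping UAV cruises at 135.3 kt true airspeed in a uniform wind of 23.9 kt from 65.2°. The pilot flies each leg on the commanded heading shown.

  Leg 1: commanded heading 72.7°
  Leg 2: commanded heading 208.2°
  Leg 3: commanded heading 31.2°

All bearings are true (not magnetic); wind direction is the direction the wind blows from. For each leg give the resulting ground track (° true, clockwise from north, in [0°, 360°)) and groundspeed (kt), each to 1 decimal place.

Leg 1: track=74.3°, groundspeed=111.6 kt
Leg 2: track=213.5°, groundspeed=155.1 kt
Leg 3: track=24.6°, groundspeed=116.3 kt

Leg 1: heading 72.7°; drift +1.6° → track 74.3°, groundspeed 111.6 kt
Leg 2: heading 208.2°; drift +5.3° → track 213.5°, groundspeed 155.1 kt
Leg 3: heading 31.2°; drift -6.6° → track 24.6°, groundspeed 116.3 kt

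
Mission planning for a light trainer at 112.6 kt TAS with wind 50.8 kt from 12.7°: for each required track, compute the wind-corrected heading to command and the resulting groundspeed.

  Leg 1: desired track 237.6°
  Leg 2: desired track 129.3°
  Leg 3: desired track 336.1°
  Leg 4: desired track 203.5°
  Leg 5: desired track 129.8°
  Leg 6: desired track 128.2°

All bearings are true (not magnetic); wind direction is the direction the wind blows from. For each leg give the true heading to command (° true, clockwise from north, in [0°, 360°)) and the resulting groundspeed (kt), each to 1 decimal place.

Leg 1: heading=256.2°, groundspeed=142.7 kt
Leg 2: heading=105.5°, groundspeed=125.8 kt
Leg 3: heading=351.7°, groundspeed=67.7 kt
Leg 4: heading=208.3°, groundspeed=162.1 kt
Leg 5: heading=106.1°, groundspeed=126.3 kt
Leg 6: heading=104.2°, groundspeed=124.7 kt

Leg 1: desired track 237.6°; wind correction +18.6° → command heading 256.2°, groundspeed 142.7 kt
Leg 2: desired track 129.3°; wind correction -23.8° → command heading 105.5°, groundspeed 125.8 kt
Leg 3: desired track 336.1°; wind correction +15.6° → command heading 351.7°, groundspeed 67.7 kt
Leg 4: desired track 203.5°; wind correction +4.8° → command heading 208.3°, groundspeed 162.1 kt
Leg 5: desired track 129.8°; wind correction -23.7° → command heading 106.1°, groundspeed 126.3 kt
Leg 6: desired track 128.2°; wind correction -24.0° → command heading 104.2°, groundspeed 124.7 kt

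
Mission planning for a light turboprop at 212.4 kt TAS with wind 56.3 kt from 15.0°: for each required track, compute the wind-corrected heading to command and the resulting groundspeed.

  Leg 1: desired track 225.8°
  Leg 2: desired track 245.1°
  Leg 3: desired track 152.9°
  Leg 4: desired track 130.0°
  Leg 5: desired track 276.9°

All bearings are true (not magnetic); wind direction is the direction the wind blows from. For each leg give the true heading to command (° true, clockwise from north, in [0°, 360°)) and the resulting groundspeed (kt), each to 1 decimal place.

Leg 1: desired track 225.8°; wind correction +7.8° → command heading 233.6°, groundspeed 258.8 kt
Leg 2: desired track 245.1°; wind correction +11.7° → command heading 256.8°, groundspeed 244.1 kt
Leg 3: desired track 152.9°; wind correction -10.2° → command heading 142.7°, groundspeed 250.8 kt
Leg 4: desired track 130.0°; wind correction -13.9° → command heading 116.1°, groundspeed 230.0 kt
Leg 5: desired track 276.9°; wind correction +15.2° → command heading 292.1°, groundspeed 212.9 kt

Leg 1: heading=233.6°, groundspeed=258.8 kt
Leg 2: heading=256.8°, groundspeed=244.1 kt
Leg 3: heading=142.7°, groundspeed=250.8 kt
Leg 4: heading=116.1°, groundspeed=230.0 kt
Leg 5: heading=292.1°, groundspeed=212.9 kt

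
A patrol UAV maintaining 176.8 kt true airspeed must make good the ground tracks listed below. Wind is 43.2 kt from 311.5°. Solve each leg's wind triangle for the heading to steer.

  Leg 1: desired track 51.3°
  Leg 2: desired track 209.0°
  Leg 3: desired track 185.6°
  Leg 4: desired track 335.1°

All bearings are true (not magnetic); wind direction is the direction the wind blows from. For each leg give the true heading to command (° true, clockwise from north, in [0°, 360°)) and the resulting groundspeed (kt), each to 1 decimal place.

Leg 1: desired track 51.3°; wind correction -13.9° → command heading 37.4°, groundspeed 179.0 kt
Leg 2: desired track 209.0°; wind correction +13.8° → command heading 222.8°, groundspeed 181.0 kt
Leg 3: desired track 185.6°; wind correction +11.4° → command heading 197.0°, groundspeed 198.6 kt
Leg 4: desired track 335.1°; wind correction -5.6° → command heading 329.5°, groundspeed 136.4 kt

Leg 1: heading=37.4°, groundspeed=179.0 kt
Leg 2: heading=222.8°, groundspeed=181.0 kt
Leg 3: heading=197.0°, groundspeed=198.6 kt
Leg 4: heading=329.5°, groundspeed=136.4 kt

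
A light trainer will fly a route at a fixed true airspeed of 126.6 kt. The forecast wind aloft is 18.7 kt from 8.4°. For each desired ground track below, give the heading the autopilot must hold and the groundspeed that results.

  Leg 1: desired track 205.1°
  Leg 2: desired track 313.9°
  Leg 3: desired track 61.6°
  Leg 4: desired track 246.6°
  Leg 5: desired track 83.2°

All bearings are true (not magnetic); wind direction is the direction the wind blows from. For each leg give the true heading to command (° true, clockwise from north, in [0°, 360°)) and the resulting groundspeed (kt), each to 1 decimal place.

Leg 1: heading=207.5°, groundspeed=144.4 kt
Leg 2: heading=320.8°, groundspeed=114.8 kt
Leg 3: heading=54.8°, groundspeed=114.5 kt
Leg 4: heading=253.8°, groundspeed=135.5 kt
Leg 5: heading=75.0°, groundspeed=120.4 kt

Leg 1: desired track 205.1°; wind correction +2.4° → command heading 207.5°, groundspeed 144.4 kt
Leg 2: desired track 313.9°; wind correction +6.9° → command heading 320.8°, groundspeed 114.8 kt
Leg 3: desired track 61.6°; wind correction -6.8° → command heading 54.8°, groundspeed 114.5 kt
Leg 4: desired track 246.6°; wind correction +7.2° → command heading 253.8°, groundspeed 135.5 kt
Leg 5: desired track 83.2°; wind correction -8.2° → command heading 75.0°, groundspeed 120.4 kt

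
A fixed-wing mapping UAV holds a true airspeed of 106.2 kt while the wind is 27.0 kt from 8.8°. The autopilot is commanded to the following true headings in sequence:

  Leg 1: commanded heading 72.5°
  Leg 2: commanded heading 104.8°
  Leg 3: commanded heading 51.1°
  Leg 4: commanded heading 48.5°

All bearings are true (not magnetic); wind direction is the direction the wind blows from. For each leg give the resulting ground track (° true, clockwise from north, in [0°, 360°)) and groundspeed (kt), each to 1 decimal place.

Leg 1: heading 72.5°; drift +14.4° → track 86.9°, groundspeed 97.3 kt
Leg 2: heading 104.8°; drift +13.8° → track 118.6°, groundspeed 112.3 kt
Leg 3: heading 51.1°; drift +11.9° → track 63.0°, groundspeed 88.1 kt
Leg 4: heading 48.5°; drift +11.4° → track 59.9°, groundspeed 87.1 kt

Leg 1: track=86.9°, groundspeed=97.3 kt
Leg 2: track=118.6°, groundspeed=112.3 kt
Leg 3: track=63.0°, groundspeed=88.1 kt
Leg 4: track=59.9°, groundspeed=87.1 kt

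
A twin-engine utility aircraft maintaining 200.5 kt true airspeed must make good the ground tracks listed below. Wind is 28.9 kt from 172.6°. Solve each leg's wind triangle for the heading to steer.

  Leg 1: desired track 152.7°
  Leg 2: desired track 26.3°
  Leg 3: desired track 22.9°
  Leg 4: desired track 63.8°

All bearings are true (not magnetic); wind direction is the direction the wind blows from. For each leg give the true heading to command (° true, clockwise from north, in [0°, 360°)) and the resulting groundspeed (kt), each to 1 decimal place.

Leg 1: desired track 152.7°; wind correction +2.8° → command heading 155.5°, groundspeed 173.1 kt
Leg 2: desired track 26.3°; wind correction +4.6° → command heading 30.9°, groundspeed 223.9 kt
Leg 3: desired track 22.9°; wind correction +4.2° → command heading 27.1°, groundspeed 224.9 kt
Leg 4: desired track 63.8°; wind correction +7.8° → command heading 71.6°, groundspeed 207.9 kt

Leg 1: heading=155.5°, groundspeed=173.1 kt
Leg 2: heading=30.9°, groundspeed=223.9 kt
Leg 3: heading=27.1°, groundspeed=224.9 kt
Leg 4: heading=71.6°, groundspeed=207.9 kt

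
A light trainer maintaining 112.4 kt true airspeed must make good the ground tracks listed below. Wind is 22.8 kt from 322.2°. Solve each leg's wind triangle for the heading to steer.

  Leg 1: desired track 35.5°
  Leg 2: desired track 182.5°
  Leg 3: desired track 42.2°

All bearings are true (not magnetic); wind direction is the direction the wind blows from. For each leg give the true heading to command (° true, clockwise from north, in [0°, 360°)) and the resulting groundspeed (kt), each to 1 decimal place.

Leg 1: desired track 35.5°; wind correction -11.2° → command heading 24.3°, groundspeed 103.7 kt
Leg 2: desired track 182.5°; wind correction +7.5° → command heading 190.0°, groundspeed 128.8 kt
Leg 3: desired track 42.2°; wind correction -11.5° → command heading 30.7°, groundspeed 106.2 kt

Leg 1: heading=24.3°, groundspeed=103.7 kt
Leg 2: heading=190.0°, groundspeed=128.8 kt
Leg 3: heading=30.7°, groundspeed=106.2 kt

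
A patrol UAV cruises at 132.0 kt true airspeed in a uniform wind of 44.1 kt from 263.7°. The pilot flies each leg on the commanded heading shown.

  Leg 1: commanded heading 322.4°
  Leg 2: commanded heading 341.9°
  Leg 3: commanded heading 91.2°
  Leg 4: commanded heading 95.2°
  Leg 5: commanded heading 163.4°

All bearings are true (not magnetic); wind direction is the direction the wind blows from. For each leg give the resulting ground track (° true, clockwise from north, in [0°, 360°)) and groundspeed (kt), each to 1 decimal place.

Leg 1: heading 322.4°; drift +19.1° → track 341.5°, groundspeed 115.4 kt
Leg 2: heading 341.9°; drift +19.3° → track 1.2°, groundspeed 130.3 kt
Leg 3: heading 91.2°; drift -1.9° → track 89.3°, groundspeed 175.8 kt
Leg 4: heading 95.2°; drift -2.9° → track 92.3°, groundspeed 175.4 kt
Leg 5: heading 163.4°; drift -17.2° → track 146.2°, groundspeed 146.5 kt

Leg 1: track=341.5°, groundspeed=115.4 kt
Leg 2: track=1.2°, groundspeed=130.3 kt
Leg 3: track=89.3°, groundspeed=175.8 kt
Leg 4: track=92.3°, groundspeed=175.4 kt
Leg 5: track=146.2°, groundspeed=146.5 kt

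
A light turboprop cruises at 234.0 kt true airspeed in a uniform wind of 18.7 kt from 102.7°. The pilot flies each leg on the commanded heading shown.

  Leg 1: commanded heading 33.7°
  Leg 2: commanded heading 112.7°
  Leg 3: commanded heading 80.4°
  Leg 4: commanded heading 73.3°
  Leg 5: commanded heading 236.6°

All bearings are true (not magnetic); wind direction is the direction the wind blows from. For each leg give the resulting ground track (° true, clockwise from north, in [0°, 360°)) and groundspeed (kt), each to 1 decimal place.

Leg 1: heading 33.7°; drift -4.4° → track 29.3°, groundspeed 228.0 kt
Leg 2: heading 112.7°; drift +0.9° → track 113.6°, groundspeed 215.6 kt
Leg 3: heading 80.4°; drift -1.9° → track 78.5°, groundspeed 216.8 kt
Leg 4: heading 73.3°; drift -2.4° → track 70.9°, groundspeed 217.9 kt
Leg 5: heading 236.6°; drift +3.1° → track 239.7°, groundspeed 247.3 kt

Leg 1: track=29.3°, groundspeed=228.0 kt
Leg 2: track=113.6°, groundspeed=215.6 kt
Leg 3: track=78.5°, groundspeed=216.8 kt
Leg 4: track=70.9°, groundspeed=217.9 kt
Leg 5: track=239.7°, groundspeed=247.3 kt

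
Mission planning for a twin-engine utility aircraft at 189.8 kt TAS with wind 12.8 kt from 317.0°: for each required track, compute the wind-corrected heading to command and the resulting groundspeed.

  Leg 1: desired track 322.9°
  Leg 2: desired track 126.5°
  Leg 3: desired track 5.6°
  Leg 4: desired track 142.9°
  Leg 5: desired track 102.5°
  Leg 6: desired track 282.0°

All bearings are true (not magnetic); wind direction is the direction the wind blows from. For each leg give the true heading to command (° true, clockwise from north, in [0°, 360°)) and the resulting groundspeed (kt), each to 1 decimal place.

Leg 1: heading=322.5°, groundspeed=177.1 kt
Leg 2: heading=125.8°, groundspeed=202.4 kt
Leg 3: heading=2.7°, groundspeed=181.1 kt
Leg 4: heading=143.3°, groundspeed=202.5 kt
Leg 5: heading=100.3°, groundspeed=200.2 kt
Leg 6: heading=284.2°, groundspeed=179.2 kt

Leg 1: desired track 322.9°; wind correction -0.4° → command heading 322.5°, groundspeed 177.1 kt
Leg 2: desired track 126.5°; wind correction -0.7° → command heading 125.8°, groundspeed 202.4 kt
Leg 3: desired track 5.6°; wind correction -2.9° → command heading 2.7°, groundspeed 181.1 kt
Leg 4: desired track 142.9°; wind correction +0.4° → command heading 143.3°, groundspeed 202.5 kt
Leg 5: desired track 102.5°; wind correction -2.2° → command heading 100.3°, groundspeed 200.2 kt
Leg 6: desired track 282.0°; wind correction +2.2° → command heading 284.2°, groundspeed 179.2 kt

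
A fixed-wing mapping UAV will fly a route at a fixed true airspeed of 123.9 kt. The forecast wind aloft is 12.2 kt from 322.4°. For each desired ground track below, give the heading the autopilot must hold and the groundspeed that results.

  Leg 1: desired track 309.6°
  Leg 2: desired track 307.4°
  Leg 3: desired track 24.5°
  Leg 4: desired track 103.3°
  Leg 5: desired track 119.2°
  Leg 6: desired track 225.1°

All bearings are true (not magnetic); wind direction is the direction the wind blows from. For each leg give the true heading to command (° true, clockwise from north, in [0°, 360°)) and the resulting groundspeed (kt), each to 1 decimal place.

Leg 1: heading=310.9°, groundspeed=112.0 kt
Leg 2: heading=308.9°, groundspeed=112.1 kt
Leg 3: heading=19.5°, groundspeed=117.7 kt
Leg 4: heading=99.7°, groundspeed=133.1 kt
Leg 5: heading=117.0°, groundspeed=135.0 kt
Leg 6: heading=230.7°, groundspeed=124.9 kt

Leg 1: desired track 309.6°; wind correction +1.3° → command heading 310.9°, groundspeed 112.0 kt
Leg 2: desired track 307.4°; wind correction +1.5° → command heading 308.9°, groundspeed 112.1 kt
Leg 3: desired track 24.5°; wind correction -5.0° → command heading 19.5°, groundspeed 117.7 kt
Leg 4: desired track 103.3°; wind correction -3.6° → command heading 99.7°, groundspeed 133.1 kt
Leg 5: desired track 119.2°; wind correction -2.2° → command heading 117.0°, groundspeed 135.0 kt
Leg 6: desired track 225.1°; wind correction +5.6° → command heading 230.7°, groundspeed 124.9 kt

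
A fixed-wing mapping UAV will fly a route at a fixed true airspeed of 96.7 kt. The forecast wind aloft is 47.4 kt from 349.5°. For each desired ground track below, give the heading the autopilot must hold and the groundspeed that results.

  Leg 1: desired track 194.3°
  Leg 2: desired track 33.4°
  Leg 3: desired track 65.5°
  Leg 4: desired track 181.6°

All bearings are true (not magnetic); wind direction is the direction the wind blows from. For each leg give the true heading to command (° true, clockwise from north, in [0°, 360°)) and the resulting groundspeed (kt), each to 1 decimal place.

Leg 1: heading=206.2°, groundspeed=137.7 kt
Leg 2: heading=13.5°, groundspeed=56.8 kt
Leg 3: heading=37.1°, groundspeed=73.6 kt
Leg 4: heading=187.5°, groundspeed=142.5 kt

Leg 1: desired track 194.3°; wind correction +11.9° → command heading 206.2°, groundspeed 137.7 kt
Leg 2: desired track 33.4°; wind correction -19.9° → command heading 13.5°, groundspeed 56.8 kt
Leg 3: desired track 65.5°; wind correction -28.4° → command heading 37.1°, groundspeed 73.6 kt
Leg 4: desired track 181.6°; wind correction +5.9° → command heading 187.5°, groundspeed 142.5 kt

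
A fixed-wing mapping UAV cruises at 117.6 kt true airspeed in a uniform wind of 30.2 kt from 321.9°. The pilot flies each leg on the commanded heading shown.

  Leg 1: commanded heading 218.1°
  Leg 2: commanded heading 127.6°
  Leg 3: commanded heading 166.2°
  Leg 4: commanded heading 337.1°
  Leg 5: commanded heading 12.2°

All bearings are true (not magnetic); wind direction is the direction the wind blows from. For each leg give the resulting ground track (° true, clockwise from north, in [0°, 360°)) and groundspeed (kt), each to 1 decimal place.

Leg 1: track=204.9°, groundspeed=128.2 kt
Leg 2: track=130.5°, groundspeed=147.1 kt
Leg 3: track=161.3°, groundspeed=145.7 kt
Leg 4: track=342.2°, groundspeed=88.8 kt
Leg 5: track=25.5°, groundspeed=101.0 kt

Leg 1: heading 218.1°; drift -13.2° → track 204.9°, groundspeed 128.2 kt
Leg 2: heading 127.6°; drift +2.9° → track 130.5°, groundspeed 147.1 kt
Leg 3: heading 166.2°; drift -4.9° → track 161.3°, groundspeed 145.7 kt
Leg 4: heading 337.1°; drift +5.1° → track 342.2°, groundspeed 88.8 kt
Leg 5: heading 12.2°; drift +13.3° → track 25.5°, groundspeed 101.0 kt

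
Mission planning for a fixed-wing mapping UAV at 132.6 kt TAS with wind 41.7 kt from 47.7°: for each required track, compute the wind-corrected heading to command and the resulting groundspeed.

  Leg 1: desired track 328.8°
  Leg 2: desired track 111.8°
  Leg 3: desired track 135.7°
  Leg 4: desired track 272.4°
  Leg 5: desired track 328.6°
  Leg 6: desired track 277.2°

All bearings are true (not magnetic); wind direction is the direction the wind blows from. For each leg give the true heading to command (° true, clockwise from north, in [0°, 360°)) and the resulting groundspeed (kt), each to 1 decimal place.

Leg 1: heading=346.8°, groundspeed=118.1 kt
Leg 2: heading=95.4°, groundspeed=109.0 kt
Leg 3: heading=117.4°, groundspeed=124.4 kt
Leg 4: heading=285.2°, groundspeed=159.0 kt
Leg 5: heading=346.6°, groundspeed=118.2 kt
Leg 6: heading=291.0°, groundspeed=155.8 kt

Leg 1: desired track 328.8°; wind correction +18.0° → command heading 346.8°, groundspeed 118.1 kt
Leg 2: desired track 111.8°; wind correction -16.4° → command heading 95.4°, groundspeed 109.0 kt
Leg 3: desired track 135.7°; wind correction -18.3° → command heading 117.4°, groundspeed 124.4 kt
Leg 4: desired track 272.4°; wind correction +12.8° → command heading 285.2°, groundspeed 159.0 kt
Leg 5: desired track 328.6°; wind correction +18.0° → command heading 346.6°, groundspeed 118.2 kt
Leg 6: desired track 277.2°; wind correction +13.8° → command heading 291.0°, groundspeed 155.8 kt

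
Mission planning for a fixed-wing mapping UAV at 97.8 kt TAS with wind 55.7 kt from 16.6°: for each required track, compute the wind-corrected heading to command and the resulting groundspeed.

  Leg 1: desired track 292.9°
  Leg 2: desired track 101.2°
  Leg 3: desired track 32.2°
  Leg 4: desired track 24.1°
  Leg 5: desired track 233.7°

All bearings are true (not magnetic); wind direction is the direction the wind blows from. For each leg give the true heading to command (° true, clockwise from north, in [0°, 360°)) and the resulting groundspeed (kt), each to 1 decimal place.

Leg 1: heading=327.4°, groundspeed=74.5 kt
Leg 2: heading=66.7°, groundspeed=75.3 kt
Leg 3: heading=23.4°, groundspeed=43.0 kt
Leg 4: heading=19.8°, groundspeed=42.3 kt
Leg 5: heading=253.8°, groundspeed=136.3 kt

Leg 1: desired track 292.9°; wind correction +34.5° → command heading 327.4°, groundspeed 74.5 kt
Leg 2: desired track 101.2°; wind correction -34.5° → command heading 66.7°, groundspeed 75.3 kt
Leg 3: desired track 32.2°; wind correction -8.8° → command heading 23.4°, groundspeed 43.0 kt
Leg 4: desired track 24.1°; wind correction -4.3° → command heading 19.8°, groundspeed 42.3 kt
Leg 5: desired track 233.7°; wind correction +20.1° → command heading 253.8°, groundspeed 136.3 kt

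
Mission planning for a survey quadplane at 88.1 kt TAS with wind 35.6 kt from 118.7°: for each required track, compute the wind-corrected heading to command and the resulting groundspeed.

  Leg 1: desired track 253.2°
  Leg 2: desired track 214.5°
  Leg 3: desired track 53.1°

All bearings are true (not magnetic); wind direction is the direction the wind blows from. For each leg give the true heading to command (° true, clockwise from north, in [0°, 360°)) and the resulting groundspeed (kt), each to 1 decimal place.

Leg 1: heading=236.4°, groundspeed=109.3 kt
Leg 2: heading=190.8°, groundspeed=84.3 kt
Leg 3: heading=74.7°, groundspeed=67.2 kt

Leg 1: desired track 253.2°; wind correction -16.8° → command heading 236.4°, groundspeed 109.3 kt
Leg 2: desired track 214.5°; wind correction -23.7° → command heading 190.8°, groundspeed 84.3 kt
Leg 3: desired track 53.1°; wind correction +21.6° → command heading 74.7°, groundspeed 67.2 kt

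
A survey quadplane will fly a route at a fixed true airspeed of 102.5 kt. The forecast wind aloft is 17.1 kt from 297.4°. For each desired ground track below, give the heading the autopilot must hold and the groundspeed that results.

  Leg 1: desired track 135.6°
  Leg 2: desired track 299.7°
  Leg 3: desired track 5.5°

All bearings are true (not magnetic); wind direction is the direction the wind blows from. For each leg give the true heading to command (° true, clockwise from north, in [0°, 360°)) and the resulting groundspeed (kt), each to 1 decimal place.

Leg 1: heading=138.6°, groundspeed=118.6 kt
Leg 2: heading=299.3°, groundspeed=85.4 kt
Leg 3: heading=356.6°, groundspeed=94.9 kt

Leg 1: desired track 135.6°; wind correction +3.0° → command heading 138.6°, groundspeed 118.6 kt
Leg 2: desired track 299.7°; wind correction -0.4° → command heading 299.3°, groundspeed 85.4 kt
Leg 3: desired track 5.5°; wind correction -8.9° → command heading 356.6°, groundspeed 94.9 kt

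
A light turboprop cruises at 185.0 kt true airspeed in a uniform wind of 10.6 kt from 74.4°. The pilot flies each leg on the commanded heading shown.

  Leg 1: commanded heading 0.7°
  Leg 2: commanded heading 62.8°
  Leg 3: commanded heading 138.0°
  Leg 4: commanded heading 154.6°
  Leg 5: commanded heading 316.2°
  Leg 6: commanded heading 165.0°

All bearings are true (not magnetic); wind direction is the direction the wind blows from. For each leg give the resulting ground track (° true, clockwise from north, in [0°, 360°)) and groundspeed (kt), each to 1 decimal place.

Leg 1: track=357.5°, groundspeed=182.3 kt
Leg 2: track=62.1°, groundspeed=174.6 kt
Leg 3: track=141.0°, groundspeed=180.5 kt
Leg 4: track=157.9°, groundspeed=183.5 kt
Leg 5: track=313.4°, groundspeed=190.2 kt
Leg 6: track=168.3°, groundspeed=185.4 kt

Leg 1: heading 0.7°; drift -3.2° → track 357.5°, groundspeed 182.3 kt
Leg 2: heading 62.8°; drift -0.7° → track 62.1°, groundspeed 174.6 kt
Leg 3: heading 138.0°; drift +3.0° → track 141.0°, groundspeed 180.5 kt
Leg 4: heading 154.6°; drift +3.3° → track 157.9°, groundspeed 183.5 kt
Leg 5: heading 316.2°; drift -2.8° → track 313.4°, groundspeed 190.2 kt
Leg 6: heading 165.0°; drift +3.3° → track 168.3°, groundspeed 185.4 kt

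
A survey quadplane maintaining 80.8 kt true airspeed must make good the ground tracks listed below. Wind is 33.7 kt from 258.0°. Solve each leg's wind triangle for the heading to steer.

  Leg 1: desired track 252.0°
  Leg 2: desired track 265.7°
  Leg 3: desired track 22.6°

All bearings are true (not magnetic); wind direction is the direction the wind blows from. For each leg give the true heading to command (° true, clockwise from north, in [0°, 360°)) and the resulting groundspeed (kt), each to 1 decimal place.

Leg 1: heading=254.5°, groundspeed=47.2 kt
Leg 2: heading=262.5°, groundspeed=47.3 kt
Leg 3: heading=2.5°, groundspeed=95.0 kt

Leg 1: desired track 252.0°; wind correction +2.5° → command heading 254.5°, groundspeed 47.2 kt
Leg 2: desired track 265.7°; wind correction -3.2° → command heading 262.5°, groundspeed 47.3 kt
Leg 3: desired track 22.6°; wind correction -20.1° → command heading 2.5°, groundspeed 95.0 kt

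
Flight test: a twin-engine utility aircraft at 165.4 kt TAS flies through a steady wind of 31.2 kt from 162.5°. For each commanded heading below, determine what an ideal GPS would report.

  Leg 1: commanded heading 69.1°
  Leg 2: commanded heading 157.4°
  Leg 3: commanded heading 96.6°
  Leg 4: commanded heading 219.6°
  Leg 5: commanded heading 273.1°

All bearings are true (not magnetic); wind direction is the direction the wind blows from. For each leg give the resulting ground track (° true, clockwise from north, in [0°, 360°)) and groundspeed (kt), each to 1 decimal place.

Leg 1: heading 69.1°; drift -10.5° → track 58.6°, groundspeed 170.1 kt
Leg 2: heading 157.4°; drift -1.2° → track 156.2°, groundspeed 134.4 kt
Leg 3: heading 96.6°; drift -10.6° → track 86.0°, groundspeed 155.3 kt
Leg 4: heading 219.6°; drift +10.0° → track 229.6°, groundspeed 150.7 kt
Leg 5: heading 273.1°; drift +9.4° → track 282.5°, groundspeed 178.8 kt

Leg 1: track=58.6°, groundspeed=170.1 kt
Leg 2: track=156.2°, groundspeed=134.4 kt
Leg 3: track=86.0°, groundspeed=155.3 kt
Leg 4: track=229.6°, groundspeed=150.7 kt
Leg 5: track=282.5°, groundspeed=178.8 kt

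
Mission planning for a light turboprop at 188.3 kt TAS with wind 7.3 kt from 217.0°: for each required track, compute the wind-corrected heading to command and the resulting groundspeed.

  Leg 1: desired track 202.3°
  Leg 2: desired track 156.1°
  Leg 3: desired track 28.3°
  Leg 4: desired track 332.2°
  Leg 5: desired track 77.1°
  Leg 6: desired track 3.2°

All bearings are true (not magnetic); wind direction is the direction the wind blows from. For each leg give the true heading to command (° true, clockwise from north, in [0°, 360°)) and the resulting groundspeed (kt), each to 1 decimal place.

Leg 1: desired track 202.3°; wind correction +0.6° → command heading 202.9°, groundspeed 181.2 kt
Leg 2: desired track 156.1°; wind correction +1.9° → command heading 158.0°, groundspeed 184.6 kt
Leg 3: desired track 28.3°; wind correction -0.3° → command heading 28.0°, groundspeed 195.5 kt
Leg 4: desired track 332.2°; wind correction -2.0° → command heading 330.2°, groundspeed 191.3 kt
Leg 5: desired track 77.1°; wind correction +1.4° → command heading 78.5°, groundspeed 193.8 kt
Leg 6: desired track 3.2°; wind correction -1.2° → command heading 2.0°, groundspeed 194.3 kt

Leg 1: heading=202.9°, groundspeed=181.2 kt
Leg 2: heading=158.0°, groundspeed=184.6 kt
Leg 3: heading=28.0°, groundspeed=195.5 kt
Leg 4: heading=330.2°, groundspeed=191.3 kt
Leg 5: heading=78.5°, groundspeed=193.8 kt
Leg 6: heading=2.0°, groundspeed=194.3 kt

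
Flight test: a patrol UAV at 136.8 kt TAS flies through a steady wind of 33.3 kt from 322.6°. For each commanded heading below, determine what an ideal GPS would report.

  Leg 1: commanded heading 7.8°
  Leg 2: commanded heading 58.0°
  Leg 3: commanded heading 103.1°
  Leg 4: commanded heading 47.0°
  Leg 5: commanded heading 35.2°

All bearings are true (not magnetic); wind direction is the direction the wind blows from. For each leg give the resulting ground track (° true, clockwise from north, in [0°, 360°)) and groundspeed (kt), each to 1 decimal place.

Leg 1: track=19.6°, groundspeed=115.8 kt
Leg 2: track=71.3°, groundspeed=143.8 kt
Leg 3: track=110.5°, groundspeed=163.9 kt
Leg 4: track=60.9°, groundspeed=137.6 kt
Leg 5: track=49.3°, groundspeed=130.8 kt

Leg 1: heading 7.8°; drift +11.8° → track 19.6°, groundspeed 115.8 kt
Leg 2: heading 58.0°; drift +13.3° → track 71.3°, groundspeed 143.8 kt
Leg 3: heading 103.1°; drift +7.4° → track 110.5°, groundspeed 163.9 kt
Leg 4: heading 47.0°; drift +13.9° → track 60.9°, groundspeed 137.6 kt
Leg 5: heading 35.2°; drift +14.1° → track 49.3°, groundspeed 130.8 kt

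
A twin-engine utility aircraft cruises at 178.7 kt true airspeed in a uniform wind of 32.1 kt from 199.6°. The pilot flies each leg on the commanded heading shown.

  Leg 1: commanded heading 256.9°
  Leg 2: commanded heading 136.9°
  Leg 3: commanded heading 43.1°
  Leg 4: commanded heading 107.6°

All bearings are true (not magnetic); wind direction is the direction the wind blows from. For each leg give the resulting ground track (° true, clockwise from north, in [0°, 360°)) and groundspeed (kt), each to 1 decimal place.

Leg 1: heading 256.9°; drift +9.5° → track 266.4°, groundspeed 163.6 kt
Leg 2: heading 136.9°; drift -9.9° → track 127.0°, groundspeed 166.4 kt
Leg 3: heading 43.1°; drift -3.5° → track 39.6°, groundspeed 208.5 kt
Leg 4: heading 107.6°; drift -10.1° → track 97.5°, groundspeed 182.7 kt

Leg 1: track=266.4°, groundspeed=163.6 kt
Leg 2: track=127.0°, groundspeed=166.4 kt
Leg 3: track=39.6°, groundspeed=208.5 kt
Leg 4: track=97.5°, groundspeed=182.7 kt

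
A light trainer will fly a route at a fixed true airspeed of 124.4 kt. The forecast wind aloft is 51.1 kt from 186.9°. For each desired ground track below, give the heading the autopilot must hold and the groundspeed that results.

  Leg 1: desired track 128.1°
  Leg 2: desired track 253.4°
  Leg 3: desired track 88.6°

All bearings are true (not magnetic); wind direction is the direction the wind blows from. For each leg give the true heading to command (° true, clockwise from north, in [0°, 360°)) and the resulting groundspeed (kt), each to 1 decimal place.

Leg 1: heading=148.7°, groundspeed=90.0 kt
Leg 2: heading=231.3°, groundspeed=94.9 kt
Leg 3: heading=112.6°, groundspeed=121.0 kt

Leg 1: desired track 128.1°; wind correction +20.6° → command heading 148.7°, groundspeed 90.0 kt
Leg 2: desired track 253.4°; wind correction -22.1° → command heading 231.3°, groundspeed 94.9 kt
Leg 3: desired track 88.6°; wind correction +24.0° → command heading 112.6°, groundspeed 121.0 kt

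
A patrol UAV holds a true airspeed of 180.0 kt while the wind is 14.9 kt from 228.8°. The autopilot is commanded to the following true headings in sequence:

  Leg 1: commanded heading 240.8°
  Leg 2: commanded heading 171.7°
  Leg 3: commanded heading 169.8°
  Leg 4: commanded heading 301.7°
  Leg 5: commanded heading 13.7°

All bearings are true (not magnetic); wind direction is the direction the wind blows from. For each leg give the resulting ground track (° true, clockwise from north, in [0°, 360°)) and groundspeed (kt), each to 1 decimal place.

Leg 1: track=241.9°, groundspeed=165.5 kt
Leg 2: track=167.5°, groundspeed=172.4 kt
Leg 3: track=165.6°, groundspeed=172.8 kt
Leg 4: track=306.3°, groundspeed=176.2 kt
Leg 5: track=16.3°, groundspeed=192.4 kt

Leg 1: heading 240.8°; drift +1.1° → track 241.9°, groundspeed 165.5 kt
Leg 2: heading 171.7°; drift -4.2° → track 167.5°, groundspeed 172.4 kt
Leg 3: heading 169.8°; drift -4.2° → track 165.6°, groundspeed 172.8 kt
Leg 4: heading 301.7°; drift +4.6° → track 306.3°, groundspeed 176.2 kt
Leg 5: heading 13.7°; drift +2.6° → track 16.3°, groundspeed 192.4 kt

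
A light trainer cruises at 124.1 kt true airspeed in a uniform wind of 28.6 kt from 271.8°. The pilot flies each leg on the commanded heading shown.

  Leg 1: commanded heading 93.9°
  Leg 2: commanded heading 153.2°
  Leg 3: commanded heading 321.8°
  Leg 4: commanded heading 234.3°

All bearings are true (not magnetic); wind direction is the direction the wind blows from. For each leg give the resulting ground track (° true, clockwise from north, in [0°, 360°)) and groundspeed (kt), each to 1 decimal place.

Leg 1: heading 93.9°; drift -0.4° → track 93.5°, groundspeed 152.7 kt
Leg 2: heading 153.2°; drift -10.3° → track 142.9°, groundspeed 140.1 kt
Leg 3: heading 321.8°; drift +11.7° → track 333.5°, groundspeed 108.0 kt
Leg 4: heading 234.3°; drift -9.7° → track 224.6°, groundspeed 102.9 kt

Leg 1: track=93.5°, groundspeed=152.7 kt
Leg 2: track=142.9°, groundspeed=140.1 kt
Leg 3: track=333.5°, groundspeed=108.0 kt
Leg 4: track=224.6°, groundspeed=102.9 kt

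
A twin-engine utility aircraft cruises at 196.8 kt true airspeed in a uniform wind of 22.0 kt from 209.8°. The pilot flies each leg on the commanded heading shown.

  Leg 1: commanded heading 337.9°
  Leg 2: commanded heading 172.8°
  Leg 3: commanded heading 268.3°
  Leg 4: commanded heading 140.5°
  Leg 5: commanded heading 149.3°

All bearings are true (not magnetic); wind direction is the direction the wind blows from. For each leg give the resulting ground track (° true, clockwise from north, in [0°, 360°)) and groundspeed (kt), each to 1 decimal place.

Leg 1: track=342.6°, groundspeed=211.1 kt
Leg 2: track=168.6°, groundspeed=179.7 kt
Leg 3: track=274.1°, groundspeed=186.3 kt
Leg 4: track=134.3°, groundspeed=190.1 kt
Leg 5: track=143.4°, groundspeed=186.9 kt

Leg 1: heading 337.9°; drift +4.7° → track 342.6°, groundspeed 211.1 kt
Leg 2: heading 172.8°; drift -4.2° → track 168.6°, groundspeed 179.7 kt
Leg 3: heading 268.3°; drift +5.8° → track 274.1°, groundspeed 186.3 kt
Leg 4: heading 140.5°; drift -6.2° → track 134.3°, groundspeed 190.1 kt
Leg 5: heading 149.3°; drift -5.9° → track 143.4°, groundspeed 186.9 kt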